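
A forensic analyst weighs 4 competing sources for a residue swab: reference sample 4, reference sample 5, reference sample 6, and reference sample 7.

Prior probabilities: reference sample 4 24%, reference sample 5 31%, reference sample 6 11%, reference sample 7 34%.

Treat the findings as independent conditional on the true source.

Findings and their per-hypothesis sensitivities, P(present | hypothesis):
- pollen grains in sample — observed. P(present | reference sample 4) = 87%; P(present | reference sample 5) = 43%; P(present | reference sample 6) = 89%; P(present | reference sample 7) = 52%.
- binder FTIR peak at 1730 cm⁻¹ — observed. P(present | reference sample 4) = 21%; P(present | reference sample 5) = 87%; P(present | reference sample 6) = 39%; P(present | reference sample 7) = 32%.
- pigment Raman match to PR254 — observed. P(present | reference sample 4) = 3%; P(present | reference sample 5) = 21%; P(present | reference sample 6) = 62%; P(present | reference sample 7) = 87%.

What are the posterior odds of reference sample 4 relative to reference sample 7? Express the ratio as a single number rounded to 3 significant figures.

0.0267

The normalizing constant cancels in an odds ratio, so compute prior × likelihood for the two hypotheses only:
  reference sample 4: 0.24 × 0.87 × 0.21 × 0.03 = 0.0013154
  reference sample 7: 0.34 × 0.52 × 0.32 × 0.87 = 0.049221
Posterior odds = 0.0013154 / 0.049221 ≈ 0.0267.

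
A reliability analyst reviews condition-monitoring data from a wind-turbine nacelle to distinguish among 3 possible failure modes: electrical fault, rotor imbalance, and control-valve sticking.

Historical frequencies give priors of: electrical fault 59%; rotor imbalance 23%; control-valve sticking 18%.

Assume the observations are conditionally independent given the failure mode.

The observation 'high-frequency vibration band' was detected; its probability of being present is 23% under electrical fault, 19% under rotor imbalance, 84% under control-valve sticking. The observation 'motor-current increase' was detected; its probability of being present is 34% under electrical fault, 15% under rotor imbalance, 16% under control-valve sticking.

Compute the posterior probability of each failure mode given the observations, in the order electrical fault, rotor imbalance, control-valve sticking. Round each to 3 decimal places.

0.600, 0.085, 0.315

By Bayes' rule with conditional independence, the unnormalized weight for each hypothesis is prior × ∏ likelihoods:
  electrical fault: 0.59 × 0.23 × 0.34 = 0.046138
  rotor imbalance: 0.23 × 0.19 × 0.15 = 0.006555
  control-valve sticking: 0.18 × 0.84 × 0.16 = 0.024192
Marginal likelihood of the evidence = 0.076885.
P(electrical fault | evidence) = 0.046138 / 0.076885 ≈ 0.600
P(rotor imbalance | evidence) = 0.006555 / 0.076885 ≈ 0.085
P(control-valve sticking | evidence) = 0.024192 / 0.076885 ≈ 0.315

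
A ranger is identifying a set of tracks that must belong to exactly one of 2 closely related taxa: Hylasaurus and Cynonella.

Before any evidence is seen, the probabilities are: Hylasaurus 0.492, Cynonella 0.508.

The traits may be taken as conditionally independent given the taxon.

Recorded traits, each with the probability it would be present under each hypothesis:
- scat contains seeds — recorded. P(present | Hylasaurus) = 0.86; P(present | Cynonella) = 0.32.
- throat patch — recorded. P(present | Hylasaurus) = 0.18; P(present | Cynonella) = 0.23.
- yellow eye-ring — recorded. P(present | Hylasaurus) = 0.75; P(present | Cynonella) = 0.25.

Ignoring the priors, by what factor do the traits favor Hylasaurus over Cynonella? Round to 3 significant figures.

6.31

Take the product of per-trait likelihoods under each hypothesis, then divide.
  Hylasaurus: 0.86 × 0.18 × 0.75 = 0.1161
  Cynonella: 0.32 × 0.23 × 0.25 = 0.0184
Bayes factor = 0.1161 / 0.0184 ≈ 6.31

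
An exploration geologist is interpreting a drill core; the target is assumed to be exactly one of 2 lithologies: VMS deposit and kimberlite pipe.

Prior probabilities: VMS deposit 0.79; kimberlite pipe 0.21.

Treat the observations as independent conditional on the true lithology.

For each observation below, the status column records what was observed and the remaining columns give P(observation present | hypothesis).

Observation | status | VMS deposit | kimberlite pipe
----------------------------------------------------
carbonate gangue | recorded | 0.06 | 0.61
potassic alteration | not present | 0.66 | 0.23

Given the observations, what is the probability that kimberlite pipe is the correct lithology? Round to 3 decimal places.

Multiply each prior by the joint likelihood of the evidence pattern (using 1 − P(present | H) for each absent observation):
  VMS deposit: 0.79 × 0.06 × (1 − 0.66) = 0.016116
  kimberlite pipe: 0.21 × 0.61 × (1 − 0.23) = 0.098637
The unnormalized weights sum to 0.11475.
P(kimberlite pipe | evidence) = 0.098637 / 0.11475 ≈ 0.860.

0.860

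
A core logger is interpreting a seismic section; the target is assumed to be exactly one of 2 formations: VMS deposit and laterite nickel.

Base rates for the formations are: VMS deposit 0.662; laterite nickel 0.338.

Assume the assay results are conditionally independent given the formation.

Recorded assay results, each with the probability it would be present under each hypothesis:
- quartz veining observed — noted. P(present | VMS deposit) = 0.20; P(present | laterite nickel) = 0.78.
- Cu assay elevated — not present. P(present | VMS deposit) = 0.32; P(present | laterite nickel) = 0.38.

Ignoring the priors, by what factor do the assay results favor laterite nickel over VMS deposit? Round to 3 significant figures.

3.56

Joint likelihood of the assay result pattern under each hypothesis (using 1 − P(present | H) for each absent assay result):
  laterite nickel: 0.78 × (1 − 0.38) = 0.4836
  VMS deposit: 0.20 × (1 − 0.32) = 0.136
Bayes factor = 0.4836 / 0.136 ≈ 3.56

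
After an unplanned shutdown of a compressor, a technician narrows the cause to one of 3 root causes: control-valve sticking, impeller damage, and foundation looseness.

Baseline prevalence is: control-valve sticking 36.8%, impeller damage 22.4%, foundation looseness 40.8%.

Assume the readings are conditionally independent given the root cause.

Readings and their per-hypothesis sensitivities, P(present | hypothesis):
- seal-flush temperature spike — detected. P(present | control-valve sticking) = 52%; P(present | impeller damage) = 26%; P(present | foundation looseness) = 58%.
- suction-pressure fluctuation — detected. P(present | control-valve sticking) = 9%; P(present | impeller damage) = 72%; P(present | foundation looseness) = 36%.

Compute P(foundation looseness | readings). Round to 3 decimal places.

0.590

Multiply each prior by the joint likelihood of the reading pattern:
  control-valve sticking: 0.368 × 0.52 × 0.09 = 0.017222
  impeller damage: 0.224 × 0.26 × 0.72 = 0.041933
  foundation looseness: 0.408 × 0.58 × 0.36 = 0.08519
The unnormalized weights sum to 0.14435.
P(foundation looseness | evidence) = 0.08519 / 0.14435 ≈ 0.590.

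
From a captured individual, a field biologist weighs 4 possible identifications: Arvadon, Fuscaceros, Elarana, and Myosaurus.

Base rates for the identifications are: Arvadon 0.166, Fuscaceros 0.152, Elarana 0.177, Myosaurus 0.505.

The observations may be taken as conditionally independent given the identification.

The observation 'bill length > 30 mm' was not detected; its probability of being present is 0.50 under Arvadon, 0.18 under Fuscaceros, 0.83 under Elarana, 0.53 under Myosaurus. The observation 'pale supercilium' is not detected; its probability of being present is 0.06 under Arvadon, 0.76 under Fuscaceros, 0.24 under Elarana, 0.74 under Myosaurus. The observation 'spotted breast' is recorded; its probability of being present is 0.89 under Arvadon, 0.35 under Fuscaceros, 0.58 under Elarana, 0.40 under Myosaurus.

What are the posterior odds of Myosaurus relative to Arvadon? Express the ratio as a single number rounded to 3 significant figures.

Posterior odds equal prior odds times the likelihood ratio; only the two competing hypotheses matter (using 1 − P(present | H) for each absent observation).
  Myosaurus: 0.505 × (1 − 0.53) × (1 − 0.74) × 0.40 = 0.024684
  Arvadon: 0.166 × (1 − 0.50) × (1 − 0.06) × 0.89 = 0.069438
Odds(Myosaurus : Arvadon) = 0.024684 / 0.069438 ≈ 0.355.

0.355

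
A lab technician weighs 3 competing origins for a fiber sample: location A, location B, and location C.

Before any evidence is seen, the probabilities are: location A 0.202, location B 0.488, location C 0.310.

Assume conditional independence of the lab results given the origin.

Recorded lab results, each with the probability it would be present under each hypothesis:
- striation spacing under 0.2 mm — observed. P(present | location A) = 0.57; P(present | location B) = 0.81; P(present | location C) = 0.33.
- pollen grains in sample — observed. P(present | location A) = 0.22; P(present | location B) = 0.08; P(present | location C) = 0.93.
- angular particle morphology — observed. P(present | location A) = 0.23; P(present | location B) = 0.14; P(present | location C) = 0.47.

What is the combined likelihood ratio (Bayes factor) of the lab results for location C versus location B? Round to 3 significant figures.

Joint likelihood of the lab result pattern under each hypothesis:
  location C: 0.33 × 0.93 × 0.47 = 0.14424
  location B: 0.81 × 0.08 × 0.14 = 0.009072
Bayes factor = 0.14424 / 0.009072 ≈ 15.9

15.9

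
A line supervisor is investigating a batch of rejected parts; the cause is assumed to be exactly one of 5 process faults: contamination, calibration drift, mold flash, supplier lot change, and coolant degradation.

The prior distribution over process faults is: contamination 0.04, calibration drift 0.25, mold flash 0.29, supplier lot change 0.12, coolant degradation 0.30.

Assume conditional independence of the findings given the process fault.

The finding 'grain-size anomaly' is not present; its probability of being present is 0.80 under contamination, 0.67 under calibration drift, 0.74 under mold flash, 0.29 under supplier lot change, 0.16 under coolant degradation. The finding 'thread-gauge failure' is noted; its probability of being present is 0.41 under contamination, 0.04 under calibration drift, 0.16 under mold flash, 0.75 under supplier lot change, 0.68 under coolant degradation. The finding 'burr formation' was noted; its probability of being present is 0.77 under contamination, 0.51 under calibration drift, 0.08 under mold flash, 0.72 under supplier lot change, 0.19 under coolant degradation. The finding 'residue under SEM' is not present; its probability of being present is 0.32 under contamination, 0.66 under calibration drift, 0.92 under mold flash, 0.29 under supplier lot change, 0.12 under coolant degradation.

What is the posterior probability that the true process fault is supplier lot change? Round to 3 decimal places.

For each hypothesis, the unnormalized posterior weight is prior × product of the finding likelihoods (using 1 − P(present | H) for each absent finding):
  contamination: 0.04 × (1 − 0.80) × 0.41 × 0.77 × (1 − 0.32) = 0.0017174
  calibration drift: 0.25 × (1 − 0.67) × 0.04 × 0.51 × (1 − 0.66) = 0.00057222
  mold flash: 0.29 × (1 − 0.74) × 0.16 × 0.08 × (1 − 0.92) = 7.721e-05
  supplier lot change: 0.12 × (1 − 0.29) × 0.75 × 0.72 × (1 − 0.29) = 0.032666
  coolant degradation: 0.30 × (1 − 0.16) × 0.68 × 0.19 × (1 − 0.12) = 0.028651
Normalizing constant Z = 0.0017174 + 0.00057222 + 7.721e-05 + 0.032666 + 0.028651 = 0.063684.
P(supplier lot change | evidence) = 0.032666 / 0.063684 ≈ 0.513.

0.513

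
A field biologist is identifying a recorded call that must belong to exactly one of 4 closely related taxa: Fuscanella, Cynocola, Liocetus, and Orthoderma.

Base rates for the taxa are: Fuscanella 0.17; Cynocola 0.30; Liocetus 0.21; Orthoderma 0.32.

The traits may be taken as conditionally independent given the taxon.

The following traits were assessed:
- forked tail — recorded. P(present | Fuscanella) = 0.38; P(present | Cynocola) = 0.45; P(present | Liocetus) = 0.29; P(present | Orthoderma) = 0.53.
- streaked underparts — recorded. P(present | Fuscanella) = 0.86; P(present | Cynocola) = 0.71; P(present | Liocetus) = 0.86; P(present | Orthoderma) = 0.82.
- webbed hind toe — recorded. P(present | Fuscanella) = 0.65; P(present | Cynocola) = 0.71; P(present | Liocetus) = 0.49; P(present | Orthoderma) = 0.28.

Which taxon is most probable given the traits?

Cynocola

Multiply each prior by the joint likelihood of the trait pattern:
  Fuscanella: 0.17 × 0.38 × 0.86 × 0.65 = 0.036111
  Cynocola: 0.30 × 0.45 × 0.71 × 0.71 = 0.068054
  Liocetus: 0.21 × 0.29 × 0.86 × 0.49 = 0.025663
  Orthoderma: 0.32 × 0.53 × 0.82 × 0.28 = 0.03894
Marginal likelihood of the evidence = 0.16877.
P(Fuscanella | evidence) ≈ 0.036111 / 0.16877 ≈ 0.214
P(Cynocola | evidence) ≈ 0.068054 / 0.16877 ≈ 0.403
P(Liocetus | evidence) ≈ 0.025663 / 0.16877 ≈ 0.152
P(Orthoderma | evidence) ≈ 0.03894 / 0.16877 ≈ 0.231
The largest is 0.403, so Cynocola is most probable.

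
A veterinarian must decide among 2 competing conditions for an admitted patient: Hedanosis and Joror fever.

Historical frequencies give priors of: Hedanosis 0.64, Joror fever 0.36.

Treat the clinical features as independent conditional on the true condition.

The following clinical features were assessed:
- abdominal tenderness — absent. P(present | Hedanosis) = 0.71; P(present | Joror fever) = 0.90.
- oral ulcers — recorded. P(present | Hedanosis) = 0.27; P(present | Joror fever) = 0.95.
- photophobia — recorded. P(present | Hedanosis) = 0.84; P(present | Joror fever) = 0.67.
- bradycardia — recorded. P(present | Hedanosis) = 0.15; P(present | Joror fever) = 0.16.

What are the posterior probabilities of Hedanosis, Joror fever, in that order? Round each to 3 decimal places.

0.633, 0.367

Multiply each prior by the joint likelihood of the clinical feature pattern (using 1 − P(present | H) for each absent clinical feature):
  Hedanosis: 0.64 × (1 − 0.71) × 0.27 × 0.84 × 0.15 = 0.0063141
  Joror fever: 0.36 × (1 − 0.90) × 0.95 × 0.67 × 0.16 = 0.0036662
Marginal likelihood of the evidence = 0.0099804.
P(Hedanosis | evidence) = 0.0063141 / 0.0099804 ≈ 0.633
P(Joror fever | evidence) = 0.0036662 / 0.0099804 ≈ 0.367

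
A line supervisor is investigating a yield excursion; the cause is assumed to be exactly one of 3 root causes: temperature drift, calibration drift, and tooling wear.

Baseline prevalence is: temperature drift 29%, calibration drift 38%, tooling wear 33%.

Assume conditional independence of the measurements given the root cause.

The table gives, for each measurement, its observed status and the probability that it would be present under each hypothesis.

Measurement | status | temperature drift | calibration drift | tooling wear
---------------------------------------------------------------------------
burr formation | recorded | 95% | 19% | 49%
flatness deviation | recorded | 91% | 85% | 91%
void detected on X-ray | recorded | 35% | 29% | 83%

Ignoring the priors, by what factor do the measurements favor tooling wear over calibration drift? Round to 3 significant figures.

7.90

The Bayes factor is the ratio of the joint likelihoods of the measurement pattern under the two hypotheses.
  tooling wear: 0.49 × 0.91 × 0.83 = 0.3701
  calibration drift: 0.19 × 0.85 × 0.29 = 0.046835
Bayes factor = 0.3701 / 0.046835 ≈ 7.90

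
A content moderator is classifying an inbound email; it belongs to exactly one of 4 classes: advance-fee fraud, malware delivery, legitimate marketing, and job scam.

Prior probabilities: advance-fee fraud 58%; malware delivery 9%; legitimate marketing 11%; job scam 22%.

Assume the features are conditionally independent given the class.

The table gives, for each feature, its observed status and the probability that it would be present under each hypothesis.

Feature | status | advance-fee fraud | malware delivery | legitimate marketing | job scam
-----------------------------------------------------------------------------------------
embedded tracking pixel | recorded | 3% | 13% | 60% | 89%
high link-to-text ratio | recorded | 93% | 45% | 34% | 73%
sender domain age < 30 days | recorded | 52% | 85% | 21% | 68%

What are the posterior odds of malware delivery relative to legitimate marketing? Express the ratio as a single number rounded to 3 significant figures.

Posterior odds equal prior odds times the likelihood ratio; only the two competing hypotheses matter.
  malware delivery: 0.09 × 0.13 × 0.45 × 0.85 = 0.0044753
  legitimate marketing: 0.11 × 0.60 × 0.34 × 0.21 = 0.0047124
Odds(malware delivery : legitimate marketing) = 0.0044753 / 0.0047124 ≈ 0.950.

0.950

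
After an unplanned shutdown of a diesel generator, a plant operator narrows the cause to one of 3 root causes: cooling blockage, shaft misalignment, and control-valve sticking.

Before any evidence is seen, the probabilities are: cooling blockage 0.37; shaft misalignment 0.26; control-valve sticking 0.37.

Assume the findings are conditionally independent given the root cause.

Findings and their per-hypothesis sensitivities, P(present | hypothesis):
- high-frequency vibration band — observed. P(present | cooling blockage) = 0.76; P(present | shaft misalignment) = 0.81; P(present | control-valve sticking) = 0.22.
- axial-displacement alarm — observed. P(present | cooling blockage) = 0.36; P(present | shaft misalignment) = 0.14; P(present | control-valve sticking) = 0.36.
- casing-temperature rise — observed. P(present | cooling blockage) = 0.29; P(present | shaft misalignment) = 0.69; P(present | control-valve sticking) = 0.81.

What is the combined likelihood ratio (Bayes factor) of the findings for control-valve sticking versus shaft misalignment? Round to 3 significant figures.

Take the product of per-finding likelihoods under each hypothesis, then divide.
  control-valve sticking: 0.22 × 0.36 × 0.81 = 0.064152
  shaft misalignment: 0.81 × 0.14 × 0.69 = 0.078246
Bayes factor = 0.064152 / 0.078246 ≈ 0.820

0.820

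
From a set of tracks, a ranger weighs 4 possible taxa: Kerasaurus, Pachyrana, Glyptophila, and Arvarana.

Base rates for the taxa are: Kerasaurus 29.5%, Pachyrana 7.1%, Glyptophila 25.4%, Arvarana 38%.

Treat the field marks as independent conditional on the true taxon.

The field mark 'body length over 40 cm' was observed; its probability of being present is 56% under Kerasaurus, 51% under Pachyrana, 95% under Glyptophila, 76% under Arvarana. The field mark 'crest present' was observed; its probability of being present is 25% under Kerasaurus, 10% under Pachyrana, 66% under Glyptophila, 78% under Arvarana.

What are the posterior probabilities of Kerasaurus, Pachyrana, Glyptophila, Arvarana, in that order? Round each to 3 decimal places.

0.096, 0.008, 0.371, 0.525

By Bayes' rule with conditional independence, the unnormalized weight for each hypothesis is prior × ∏ likelihoods:
  Kerasaurus: 0.295 × 0.56 × 0.25 = 0.0413
  Pachyrana: 0.071 × 0.51 × 0.10 = 0.003621
  Glyptophila: 0.254 × 0.95 × 0.66 = 0.15926
  Arvarana: 0.380 × 0.76 × 0.78 = 0.22526
The unnormalized weights sum to 0.42944.
P(Kerasaurus | evidence) = 0.0413 / 0.42944 ≈ 0.096
P(Pachyrana | evidence) = 0.003621 / 0.42944 ≈ 0.008
P(Glyptophila | evidence) = 0.15926 / 0.42944 ≈ 0.371
P(Arvarana | evidence) = 0.22526 / 0.42944 ≈ 0.525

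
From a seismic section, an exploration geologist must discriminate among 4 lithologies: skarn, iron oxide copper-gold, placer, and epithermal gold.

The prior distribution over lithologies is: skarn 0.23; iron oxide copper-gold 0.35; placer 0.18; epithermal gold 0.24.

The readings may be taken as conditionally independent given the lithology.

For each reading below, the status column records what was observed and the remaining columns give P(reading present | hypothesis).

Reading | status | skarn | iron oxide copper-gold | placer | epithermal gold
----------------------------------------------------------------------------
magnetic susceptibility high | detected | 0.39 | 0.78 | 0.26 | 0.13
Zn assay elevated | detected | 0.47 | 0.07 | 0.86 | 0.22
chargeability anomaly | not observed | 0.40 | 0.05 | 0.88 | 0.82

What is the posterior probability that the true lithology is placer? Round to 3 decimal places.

For each hypothesis, the unnormalized posterior weight is prior × product of the reading likelihoods (using 1 − P(present | H) for each absent reading):
  skarn: 0.23 × 0.39 × 0.47 × (1 − 0.40) = 0.025295
  iron oxide copper-gold: 0.35 × 0.78 × 0.07 × (1 − 0.05) = 0.018154
  placer: 0.18 × 0.26 × 0.86 × (1 − 0.88) = 0.0048298
  epithermal gold: 0.24 × 0.13 × 0.22 × (1 − 0.82) = 0.0012355
Normalizing constant Z = 0.025295 + 0.018154 + 0.0048298 + 0.0012355 = 0.049515.
P(placer | evidence) = 0.0048298 / 0.049515 ≈ 0.098.

0.098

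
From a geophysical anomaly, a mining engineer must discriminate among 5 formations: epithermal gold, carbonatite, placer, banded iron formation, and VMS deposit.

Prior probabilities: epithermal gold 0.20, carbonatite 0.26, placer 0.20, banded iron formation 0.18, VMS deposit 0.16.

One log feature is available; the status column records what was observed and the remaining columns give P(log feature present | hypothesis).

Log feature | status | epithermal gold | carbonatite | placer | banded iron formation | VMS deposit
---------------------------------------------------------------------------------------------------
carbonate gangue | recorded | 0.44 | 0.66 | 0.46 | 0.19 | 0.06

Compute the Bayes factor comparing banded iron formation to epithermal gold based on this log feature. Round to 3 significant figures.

The Bayes factor is the ratio of the two likelihoods.
  banded iron formation: 0.19
  epithermal gold: 0.44
Bayes factor = 0.19 / 0.44 ≈ 0.432

0.432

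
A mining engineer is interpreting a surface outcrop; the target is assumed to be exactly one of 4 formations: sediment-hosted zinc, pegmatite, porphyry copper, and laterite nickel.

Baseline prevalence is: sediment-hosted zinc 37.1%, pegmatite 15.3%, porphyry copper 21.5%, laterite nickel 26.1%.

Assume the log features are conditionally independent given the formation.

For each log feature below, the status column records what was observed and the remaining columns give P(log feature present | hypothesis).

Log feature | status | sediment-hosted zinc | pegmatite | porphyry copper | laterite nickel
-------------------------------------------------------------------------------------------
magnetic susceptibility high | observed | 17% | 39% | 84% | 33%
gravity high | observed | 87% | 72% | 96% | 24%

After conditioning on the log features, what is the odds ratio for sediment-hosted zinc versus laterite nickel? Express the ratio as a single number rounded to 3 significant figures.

The normalizing constant cancels in an odds ratio, so compute prior × likelihood for the two hypotheses only:
  sediment-hosted zinc: 0.371 × 0.17 × 0.87 = 0.054871
  laterite nickel: 0.261 × 0.33 × 0.24 = 0.020671
Odds(sediment-hosted zinc : laterite nickel) = 0.054871 / 0.020671 ≈ 2.65.

2.65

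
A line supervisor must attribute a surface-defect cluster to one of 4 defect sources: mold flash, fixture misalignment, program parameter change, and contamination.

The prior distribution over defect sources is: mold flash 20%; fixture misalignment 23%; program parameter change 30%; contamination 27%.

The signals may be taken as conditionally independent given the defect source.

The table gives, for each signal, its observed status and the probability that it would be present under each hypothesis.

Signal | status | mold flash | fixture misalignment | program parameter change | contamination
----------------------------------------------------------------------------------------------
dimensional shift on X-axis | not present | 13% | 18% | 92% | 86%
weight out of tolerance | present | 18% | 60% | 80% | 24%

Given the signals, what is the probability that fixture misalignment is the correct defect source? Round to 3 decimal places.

0.655

Multiply each prior by the joint likelihood of the signal pattern (using 1 − P(present | H) for each absent signal):
  mold flash: 0.20 × (1 − 0.13) × 0.18 = 0.03132
  fixture misalignment: 0.23 × (1 − 0.18) × 0.60 = 0.11316
  program parameter change: 0.30 × (1 − 0.92) × 0.80 = 0.0192
  contamination: 0.27 × (1 − 0.86) × 0.24 = 0.009072
Marginal likelihood of the evidence = 0.17275.
P(fixture misalignment | evidence) = 0.11316 / 0.17275 ≈ 0.655.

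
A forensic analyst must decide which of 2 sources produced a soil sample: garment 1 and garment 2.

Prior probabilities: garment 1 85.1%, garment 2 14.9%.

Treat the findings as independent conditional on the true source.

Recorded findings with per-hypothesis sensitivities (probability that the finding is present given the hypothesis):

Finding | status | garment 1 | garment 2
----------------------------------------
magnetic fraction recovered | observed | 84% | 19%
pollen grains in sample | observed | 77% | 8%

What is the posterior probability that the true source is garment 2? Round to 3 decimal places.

0.004

For each hypothesis, the unnormalized posterior weight is prior × product of the finding likelihoods:
  garment 1: 0.851 × 0.84 × 0.77 = 0.55043
  garment 2: 0.149 × 0.19 × 0.08 = 0.0022648
The unnormalized weights sum to 0.55269.
P(garment 2 | evidence) = 0.0022648 / 0.55269 ≈ 0.004.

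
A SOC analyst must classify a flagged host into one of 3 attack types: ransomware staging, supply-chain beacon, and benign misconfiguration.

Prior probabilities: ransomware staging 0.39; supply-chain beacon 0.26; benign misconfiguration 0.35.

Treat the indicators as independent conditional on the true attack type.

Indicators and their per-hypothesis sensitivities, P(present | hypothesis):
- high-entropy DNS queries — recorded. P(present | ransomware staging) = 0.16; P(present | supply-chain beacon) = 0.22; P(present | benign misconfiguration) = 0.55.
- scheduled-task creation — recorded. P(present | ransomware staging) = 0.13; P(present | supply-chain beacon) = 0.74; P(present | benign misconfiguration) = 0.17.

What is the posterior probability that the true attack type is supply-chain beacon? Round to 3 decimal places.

0.509

For each hypothesis, the unnormalized posterior weight is prior × product of the indicator likelihoods:
  ransomware staging: 0.39 × 0.16 × 0.13 = 0.008112
  supply-chain beacon: 0.26 × 0.22 × 0.74 = 0.042328
  benign misconfiguration: 0.35 × 0.55 × 0.17 = 0.032725
Marginal likelihood of the evidence = 0.083165.
P(supply-chain beacon | evidence) = 0.042328 / 0.083165 ≈ 0.509.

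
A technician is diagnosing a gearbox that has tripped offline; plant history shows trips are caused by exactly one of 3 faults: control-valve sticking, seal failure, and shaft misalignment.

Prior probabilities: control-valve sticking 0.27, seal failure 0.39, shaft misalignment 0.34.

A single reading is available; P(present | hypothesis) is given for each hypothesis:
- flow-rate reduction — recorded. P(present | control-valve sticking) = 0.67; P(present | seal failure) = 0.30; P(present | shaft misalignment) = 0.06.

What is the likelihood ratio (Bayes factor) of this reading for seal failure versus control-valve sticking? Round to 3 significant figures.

0.448

The Bayes factor is the ratio of the two likelihoods.
  seal failure: 0.3
  control-valve sticking: 0.67
Bayes factor = 0.3 / 0.67 ≈ 0.448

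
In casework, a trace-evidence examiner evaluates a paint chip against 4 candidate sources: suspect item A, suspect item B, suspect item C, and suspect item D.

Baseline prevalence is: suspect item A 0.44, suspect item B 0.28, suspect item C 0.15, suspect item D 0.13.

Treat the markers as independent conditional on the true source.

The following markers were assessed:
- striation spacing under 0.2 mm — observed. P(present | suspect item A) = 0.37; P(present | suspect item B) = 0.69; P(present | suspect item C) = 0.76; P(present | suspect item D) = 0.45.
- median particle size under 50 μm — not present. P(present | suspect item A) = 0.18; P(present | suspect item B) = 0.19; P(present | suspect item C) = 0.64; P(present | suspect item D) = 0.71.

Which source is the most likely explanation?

suspect item B

By Bayes' rule with conditional independence, the unnormalized weight for each hypothesis is prior × ∏ likelihoods (using 1 − P(present | H) for each absent marker):
  suspect item A: 0.44 × 0.37 × (1 − 0.18) = 0.1335
  suspect item B: 0.28 × 0.69 × (1 − 0.19) = 0.15649
  suspect item C: 0.15 × 0.76 × (1 − 0.64) = 0.04104
  suspect item D: 0.13 × 0.45 × (1 − 0.71) = 0.016965
Normalizing constant Z = 0.1335 + 0.15649 + 0.04104 + 0.016965 = 0.34799.
P(suspect item A | evidence) ≈ 0.1335 / 0.34799 ≈ 0.384
P(suspect item B | evidence) ≈ 0.15649 / 0.34799 ≈ 0.450
P(suspect item C | evidence) ≈ 0.04104 / 0.34799 ≈ 0.118
P(suspect item D | evidence) ≈ 0.016965 / 0.34799 ≈ 0.049
The largest is 0.450, so suspect item B is most probable.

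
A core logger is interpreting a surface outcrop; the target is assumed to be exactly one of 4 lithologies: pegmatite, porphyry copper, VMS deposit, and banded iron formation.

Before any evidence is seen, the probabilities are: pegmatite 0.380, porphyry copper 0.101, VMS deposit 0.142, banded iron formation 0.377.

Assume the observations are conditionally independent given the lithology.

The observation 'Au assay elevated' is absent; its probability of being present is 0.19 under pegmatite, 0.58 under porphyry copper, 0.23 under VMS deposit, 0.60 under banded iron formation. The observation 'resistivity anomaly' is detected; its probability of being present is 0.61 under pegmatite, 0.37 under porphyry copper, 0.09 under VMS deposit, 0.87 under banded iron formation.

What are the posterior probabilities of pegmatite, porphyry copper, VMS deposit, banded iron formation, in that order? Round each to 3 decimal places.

0.545, 0.046, 0.029, 0.381

By Bayes' rule with conditional independence, the unnormalized weight for each hypothesis is prior × ∏ likelihoods (using 1 − P(present | H) for each absent observation):
  pegmatite: 0.380 × (1 − 0.19) × 0.61 = 0.18776
  porphyry copper: 0.101 × (1 − 0.58) × 0.37 = 0.015695
  VMS deposit: 0.142 × (1 − 0.23) × 0.09 = 0.0098406
  banded iron formation: 0.377 × (1 − 0.60) × 0.87 = 0.1312
The unnormalized weights sum to 0.34449.
P(pegmatite | evidence) = 0.18776 / 0.34449 ≈ 0.545
P(porphyry copper | evidence) = 0.015695 / 0.34449 ≈ 0.046
P(VMS deposit | evidence) = 0.0098406 / 0.34449 ≈ 0.029
P(banded iron formation | evidence) = 0.1312 / 0.34449 ≈ 0.381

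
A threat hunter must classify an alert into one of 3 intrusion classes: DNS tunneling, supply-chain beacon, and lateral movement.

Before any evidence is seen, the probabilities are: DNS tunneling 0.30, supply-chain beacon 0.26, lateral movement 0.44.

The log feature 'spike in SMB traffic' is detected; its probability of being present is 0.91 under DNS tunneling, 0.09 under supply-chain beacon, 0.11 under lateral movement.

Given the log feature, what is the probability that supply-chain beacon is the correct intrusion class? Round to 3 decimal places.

Multiply each prior by the likelihood of the log feature:
  DNS tunneling: 0.30 × 0.91 = 0.273
  supply-chain beacon: 0.26 × 0.09 = 0.0234
  lateral movement: 0.44 × 0.11 = 0.0484
Normalizing constant Z = 0.273 + 0.0234 + 0.0484 = 0.3448.
P(supply-chain beacon | evidence) = 0.0234 / 0.3448 ≈ 0.068.

0.068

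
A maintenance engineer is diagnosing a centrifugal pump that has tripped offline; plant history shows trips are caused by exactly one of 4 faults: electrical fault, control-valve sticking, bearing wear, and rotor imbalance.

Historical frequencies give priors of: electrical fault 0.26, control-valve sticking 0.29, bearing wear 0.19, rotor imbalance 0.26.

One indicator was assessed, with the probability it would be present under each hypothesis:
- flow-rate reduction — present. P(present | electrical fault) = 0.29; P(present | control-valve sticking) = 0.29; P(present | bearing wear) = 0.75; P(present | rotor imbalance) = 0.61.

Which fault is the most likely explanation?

Multiply each prior by the likelihood of the indicator:
  electrical fault: 0.26 × 0.29 = 0.0754
  control-valve sticking: 0.29 × 0.29 = 0.0841
  bearing wear: 0.19 × 0.75 = 0.1425
  rotor imbalance: 0.26 × 0.61 = 0.1586
Marginal likelihood of the evidence = 0.4606.
P(electrical fault | evidence) ≈ 0.0754 / 0.4606 ≈ 0.164
P(control-valve sticking | evidence) ≈ 0.0841 / 0.4606 ≈ 0.183
P(bearing wear | evidence) ≈ 0.1425 / 0.4606 ≈ 0.309
P(rotor imbalance | evidence) ≈ 0.1586 / 0.4606 ≈ 0.344
The largest is 0.344, so rotor imbalance is most probable.

rotor imbalance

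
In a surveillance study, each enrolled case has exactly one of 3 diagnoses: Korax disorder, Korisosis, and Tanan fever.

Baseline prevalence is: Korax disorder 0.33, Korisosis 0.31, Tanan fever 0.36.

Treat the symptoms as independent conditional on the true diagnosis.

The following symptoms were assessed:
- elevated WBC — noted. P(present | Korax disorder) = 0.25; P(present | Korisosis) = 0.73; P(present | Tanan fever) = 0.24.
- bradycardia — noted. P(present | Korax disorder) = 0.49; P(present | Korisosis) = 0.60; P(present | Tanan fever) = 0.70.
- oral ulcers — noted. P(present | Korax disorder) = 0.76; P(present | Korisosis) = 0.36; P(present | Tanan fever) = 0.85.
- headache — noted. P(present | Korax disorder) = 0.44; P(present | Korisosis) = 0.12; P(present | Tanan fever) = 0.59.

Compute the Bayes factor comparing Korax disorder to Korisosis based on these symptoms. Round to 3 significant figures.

2.16

Joint likelihood of the symptom pattern under each hypothesis:
  Korax disorder: 0.25 × 0.49 × 0.76 × 0.44 = 0.040964
  Korisosis: 0.73 × 0.60 × 0.36 × 0.12 = 0.018922
Bayes factor = 0.040964 / 0.018922 ≈ 2.16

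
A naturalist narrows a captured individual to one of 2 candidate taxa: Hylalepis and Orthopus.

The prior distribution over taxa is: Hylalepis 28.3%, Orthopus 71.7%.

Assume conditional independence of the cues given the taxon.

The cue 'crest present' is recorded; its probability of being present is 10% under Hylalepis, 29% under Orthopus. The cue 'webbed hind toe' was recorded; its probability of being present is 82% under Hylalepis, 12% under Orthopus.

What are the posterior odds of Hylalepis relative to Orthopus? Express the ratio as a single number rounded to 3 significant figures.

0.930

Unnormalized posterior weight (prior times the cue likelihoods) for each of the two hypotheses:
  Hylalepis: 0.283 × 0.10 × 0.82 = 0.023206
  Orthopus: 0.717 × 0.29 × 0.12 = 0.024952
Posterior odds = 0.023206 / 0.024952 ≈ 0.930.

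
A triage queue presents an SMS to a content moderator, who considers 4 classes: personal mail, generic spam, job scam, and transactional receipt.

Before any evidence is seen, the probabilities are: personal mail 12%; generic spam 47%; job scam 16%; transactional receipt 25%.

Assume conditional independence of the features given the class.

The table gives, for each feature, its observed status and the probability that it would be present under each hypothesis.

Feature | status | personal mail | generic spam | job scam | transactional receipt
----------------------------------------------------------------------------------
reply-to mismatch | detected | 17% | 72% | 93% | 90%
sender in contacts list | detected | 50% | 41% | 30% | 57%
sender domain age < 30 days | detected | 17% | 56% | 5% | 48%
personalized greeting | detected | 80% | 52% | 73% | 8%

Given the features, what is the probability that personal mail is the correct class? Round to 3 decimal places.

0.029

By Bayes' rule with conditional independence, the unnormalized weight for each hypothesis is prior × ∏ likelihoods:
  personal mail: 0.12 × 0.17 × 0.50 × 0.17 × 0.80 = 0.0013872
  generic spam: 0.47 × 0.72 × 0.41 × 0.56 × 0.52 = 0.040402
  job scam: 0.16 × 0.93 × 0.30 × 0.05 × 0.73 = 0.0016294
  transactional receipt: 0.25 × 0.90 × 0.57 × 0.48 × 0.08 = 0.0049248
Marginal likelihood of the evidence = 0.048344.
P(personal mail | evidence) = 0.0013872 / 0.048344 ≈ 0.029.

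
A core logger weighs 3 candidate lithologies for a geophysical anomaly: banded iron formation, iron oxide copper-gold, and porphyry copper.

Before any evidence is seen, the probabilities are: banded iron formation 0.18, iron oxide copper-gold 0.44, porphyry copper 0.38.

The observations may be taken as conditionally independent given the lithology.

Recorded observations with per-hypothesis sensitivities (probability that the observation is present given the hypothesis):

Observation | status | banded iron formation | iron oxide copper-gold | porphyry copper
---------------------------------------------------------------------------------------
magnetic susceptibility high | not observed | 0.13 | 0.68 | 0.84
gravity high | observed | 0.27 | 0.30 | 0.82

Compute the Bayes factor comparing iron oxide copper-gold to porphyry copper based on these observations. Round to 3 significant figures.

0.732

Joint likelihood of the evidence pattern under each hypothesis (using 1 − P(present | H) for each absent observation):
  iron oxide copper-gold: (1 − 0.68) × 0.30 = 0.096
  porphyry copper: (1 − 0.84) × 0.82 = 0.1312
Bayes factor = 0.096 / 0.1312 ≈ 0.732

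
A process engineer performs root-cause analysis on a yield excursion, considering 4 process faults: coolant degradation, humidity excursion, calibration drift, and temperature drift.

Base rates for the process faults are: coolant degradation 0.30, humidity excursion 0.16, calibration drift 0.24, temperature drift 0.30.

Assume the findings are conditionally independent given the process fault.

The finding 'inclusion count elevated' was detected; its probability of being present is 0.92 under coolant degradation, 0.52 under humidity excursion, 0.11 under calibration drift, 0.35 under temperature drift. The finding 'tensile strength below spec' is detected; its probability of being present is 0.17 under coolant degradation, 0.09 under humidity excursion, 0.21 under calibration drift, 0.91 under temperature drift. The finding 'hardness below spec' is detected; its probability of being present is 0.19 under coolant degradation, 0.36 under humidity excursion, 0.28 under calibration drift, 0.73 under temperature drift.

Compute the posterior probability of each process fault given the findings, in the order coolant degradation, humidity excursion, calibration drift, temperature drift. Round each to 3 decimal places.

0.108, 0.033, 0.019, 0.841

By Bayes' rule with conditional independence, the unnormalized weight for each hypothesis is prior × ∏ likelihoods:
  coolant degradation: 0.30 × 0.92 × 0.17 × 0.19 = 0.0089148
  humidity excursion: 0.16 × 0.52 × 0.09 × 0.36 = 0.0026957
  calibration drift: 0.24 × 0.11 × 0.21 × 0.28 = 0.0015523
  temperature drift: 0.30 × 0.35 × 0.91 × 0.73 = 0.069751
Normalizing constant Z = 0.0089148 + 0.0026957 + 0.0015523 + 0.069751 = 0.082914.
P(coolant degradation | evidence) = 0.0089148 / 0.082914 ≈ 0.108
P(humidity excursion | evidence) = 0.0026957 / 0.082914 ≈ 0.033
P(calibration drift | evidence) = 0.0015523 / 0.082914 ≈ 0.019
P(temperature drift | evidence) = 0.069751 / 0.082914 ≈ 0.841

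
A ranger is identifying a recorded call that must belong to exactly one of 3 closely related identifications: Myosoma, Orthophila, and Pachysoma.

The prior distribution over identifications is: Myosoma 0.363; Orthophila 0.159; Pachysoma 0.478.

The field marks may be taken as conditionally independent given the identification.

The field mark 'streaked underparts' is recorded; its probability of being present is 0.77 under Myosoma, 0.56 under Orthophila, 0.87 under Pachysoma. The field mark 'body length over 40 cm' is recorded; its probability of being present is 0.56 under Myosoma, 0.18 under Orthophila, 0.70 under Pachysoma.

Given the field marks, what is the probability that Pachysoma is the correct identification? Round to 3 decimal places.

0.628

For each hypothesis, the unnormalized posterior weight is prior × product of the field mark likelihoods:
  Myosoma: 0.363 × 0.77 × 0.56 = 0.15653
  Orthophila: 0.159 × 0.56 × 0.18 = 0.016027
  Pachysoma: 0.478 × 0.87 × 0.70 = 0.2911
Marginal likelihood of the evidence = 0.46365.
P(Pachysoma | evidence) = 0.2911 / 0.46365 ≈ 0.628.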